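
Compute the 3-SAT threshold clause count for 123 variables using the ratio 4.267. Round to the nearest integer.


The 3-SAT phase transition occurs at approximately 4.267 clauses per variable.
m = 4.267 * 123 = 524.841.
Rounded to nearest integer: 525.

525


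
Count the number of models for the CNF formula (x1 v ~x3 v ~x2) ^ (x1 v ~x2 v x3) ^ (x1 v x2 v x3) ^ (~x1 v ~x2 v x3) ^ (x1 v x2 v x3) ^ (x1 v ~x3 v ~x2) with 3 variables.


Enumerate all 8 truth assignments over 3 variables.
Test each against every clause.
Satisfying assignments found: 4.

4


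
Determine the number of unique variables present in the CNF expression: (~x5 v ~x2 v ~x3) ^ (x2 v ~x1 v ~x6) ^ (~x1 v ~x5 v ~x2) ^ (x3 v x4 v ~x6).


Identify each distinct variable in the formula.
Variables found: x1, x2, x3, x4, x5, x6.
Total distinct variables = 6.

6


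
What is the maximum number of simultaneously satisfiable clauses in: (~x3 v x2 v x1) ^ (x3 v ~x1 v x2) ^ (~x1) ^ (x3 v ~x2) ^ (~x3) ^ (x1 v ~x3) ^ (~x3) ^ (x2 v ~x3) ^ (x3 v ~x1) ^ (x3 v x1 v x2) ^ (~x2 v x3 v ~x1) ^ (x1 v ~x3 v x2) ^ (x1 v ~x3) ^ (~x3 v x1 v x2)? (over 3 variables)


Enumerate all 8 truth assignments.
For each, count how many of the 14 clauses are satisfied.
The formula is not fully satisfiable, so the maximum is below 14.
Maximum simultaneously satisfiable clauses = 13.

13


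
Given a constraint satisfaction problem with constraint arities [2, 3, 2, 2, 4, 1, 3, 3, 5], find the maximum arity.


The arities are: 2, 3, 2, 2, 4, 1, 3, 3, 5.
Scan for the maximum value.
Maximum arity = 5.

5


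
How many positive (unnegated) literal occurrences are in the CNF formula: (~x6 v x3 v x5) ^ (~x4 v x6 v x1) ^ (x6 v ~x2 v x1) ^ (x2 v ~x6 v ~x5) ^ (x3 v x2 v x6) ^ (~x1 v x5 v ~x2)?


Scan each clause for unnegated literals.
Clause 1: 2 positive; Clause 2: 2 positive; Clause 3: 2 positive; Clause 4: 1 positive; Clause 5: 3 positive; Clause 6: 1 positive.
Total positive literal occurrences = 11.

11


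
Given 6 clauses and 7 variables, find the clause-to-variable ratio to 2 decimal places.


Clause-to-variable ratio = clauses / variables.
6 / 7 = 0.86.

0.86


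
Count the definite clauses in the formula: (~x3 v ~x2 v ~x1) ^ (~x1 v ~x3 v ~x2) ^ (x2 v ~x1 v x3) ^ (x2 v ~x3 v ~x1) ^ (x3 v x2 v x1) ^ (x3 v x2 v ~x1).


A definite clause has exactly one positive literal.
Clause 1: 0 positive -> not definite
Clause 2: 0 positive -> not definite
Clause 3: 2 positive -> not definite
Clause 4: 1 positive -> definite
Clause 5: 3 positive -> not definite
Clause 6: 2 positive -> not definite
Definite clause count = 1.

1


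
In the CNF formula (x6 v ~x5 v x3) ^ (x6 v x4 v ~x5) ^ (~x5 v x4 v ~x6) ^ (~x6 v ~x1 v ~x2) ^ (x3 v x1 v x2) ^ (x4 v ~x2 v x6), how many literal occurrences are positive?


Scan each clause for unnegated literals.
Clause 1: 2 positive; Clause 2: 2 positive; Clause 3: 1 positive; Clause 4: 0 positive; Clause 5: 3 positive; Clause 6: 2 positive.
Total positive literal occurrences = 10.

10


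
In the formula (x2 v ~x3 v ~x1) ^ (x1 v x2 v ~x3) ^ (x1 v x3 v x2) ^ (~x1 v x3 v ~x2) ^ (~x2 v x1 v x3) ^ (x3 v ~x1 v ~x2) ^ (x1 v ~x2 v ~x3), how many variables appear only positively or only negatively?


A pure literal appears in only one polarity across all clauses.
No pure literals found.
Count = 0.

0


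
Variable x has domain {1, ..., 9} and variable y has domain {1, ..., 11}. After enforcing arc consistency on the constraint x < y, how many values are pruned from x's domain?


For the constraint x < y, x needs a supporting value in y's domain.
x can be at most 10 (one less than y's maximum).
Valid x values from domain: 9 out of 9.
Pruned = 9 - 9 = 0.

0


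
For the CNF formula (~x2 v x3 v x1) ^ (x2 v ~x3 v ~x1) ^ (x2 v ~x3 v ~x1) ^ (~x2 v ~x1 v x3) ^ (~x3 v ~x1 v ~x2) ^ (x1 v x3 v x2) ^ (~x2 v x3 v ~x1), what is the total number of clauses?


Each group enclosed in parentheses joined by ^ is one clause.
Counting the conjuncts: 7 clauses.

7


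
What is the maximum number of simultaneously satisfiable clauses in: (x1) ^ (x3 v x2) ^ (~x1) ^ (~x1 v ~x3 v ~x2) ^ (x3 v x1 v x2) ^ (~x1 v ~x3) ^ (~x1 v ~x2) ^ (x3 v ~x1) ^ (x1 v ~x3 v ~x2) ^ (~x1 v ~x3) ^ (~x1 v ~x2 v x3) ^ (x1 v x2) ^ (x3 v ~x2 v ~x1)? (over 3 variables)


Enumerate all 8 truth assignments.
For each, count how many of the 13 clauses are satisfied.
The formula is not fully satisfiable, so the maximum is below 13.
Maximum simultaneously satisfiable clauses = 12.

12


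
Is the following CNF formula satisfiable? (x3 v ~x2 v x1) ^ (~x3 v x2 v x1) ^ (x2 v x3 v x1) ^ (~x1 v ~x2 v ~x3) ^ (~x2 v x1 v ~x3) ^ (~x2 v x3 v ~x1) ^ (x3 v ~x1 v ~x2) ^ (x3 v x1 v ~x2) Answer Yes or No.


Check all 8 possible truth assignments.
Number of satisfying assignments found: 2.
The formula is satisfiable.

Yes


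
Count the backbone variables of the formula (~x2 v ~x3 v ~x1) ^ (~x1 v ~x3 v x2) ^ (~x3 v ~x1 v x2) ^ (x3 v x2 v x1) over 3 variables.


Find all satisfying assignments: 5 model(s).
Check which variables have the same value in every model.
No variable is fixed across all models.
Backbone size = 0.

0


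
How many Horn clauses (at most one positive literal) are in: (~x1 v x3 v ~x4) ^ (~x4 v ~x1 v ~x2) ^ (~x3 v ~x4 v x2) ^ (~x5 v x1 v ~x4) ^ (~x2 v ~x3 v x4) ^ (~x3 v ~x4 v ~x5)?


A Horn clause has at most one positive literal.
Clause 1: 1 positive lit(s) -> Horn
Clause 2: 0 positive lit(s) -> Horn
Clause 3: 1 positive lit(s) -> Horn
Clause 4: 1 positive lit(s) -> Horn
Clause 5: 1 positive lit(s) -> Horn
Clause 6: 0 positive lit(s) -> Horn
Total Horn clauses = 6.

6


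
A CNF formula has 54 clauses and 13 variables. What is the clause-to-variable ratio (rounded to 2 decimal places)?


Clause-to-variable ratio = clauses / variables.
54 / 13 = 4.15.

4.15


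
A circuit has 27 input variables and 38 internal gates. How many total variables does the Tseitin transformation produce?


The Tseitin transformation introduces one auxiliary variable per gate.
Total variables = inputs + gates = 27 + 38 = 65.

65


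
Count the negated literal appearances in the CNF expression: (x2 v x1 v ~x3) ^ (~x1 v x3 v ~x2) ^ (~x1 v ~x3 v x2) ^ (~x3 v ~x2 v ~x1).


Scan each clause for negated literals.
Clause 1: 1 negative; Clause 2: 2 negative; Clause 3: 2 negative; Clause 4: 3 negative.
Total negative literal occurrences = 8.

8


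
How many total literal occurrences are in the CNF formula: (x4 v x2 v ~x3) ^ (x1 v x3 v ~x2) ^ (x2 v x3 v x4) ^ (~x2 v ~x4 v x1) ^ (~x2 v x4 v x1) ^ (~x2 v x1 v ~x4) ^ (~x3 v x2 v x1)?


Clause lengths: 3, 3, 3, 3, 3, 3, 3.
Sum = 3 + 3 + 3 + 3 + 3 + 3 + 3 = 21.

21


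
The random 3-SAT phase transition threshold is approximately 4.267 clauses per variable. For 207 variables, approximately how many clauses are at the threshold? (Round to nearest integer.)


The 3-SAT phase transition occurs at approximately 4.267 clauses per variable.
m = 4.267 * 207 = 883.269.
Rounded to nearest integer: 883.

883


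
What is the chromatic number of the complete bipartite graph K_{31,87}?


K_{31,87} is bipartite by definition: the two parts are independent sets, with every edge crossing between them.
Color all vertices in one part with color 1 and all vertices in the other part with color 2.
Since the graph has at least one edge, one color does not suffice.
Chromatic number = 2.

2


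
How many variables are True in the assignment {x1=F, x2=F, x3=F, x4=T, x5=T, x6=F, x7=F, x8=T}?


The weight is the number of variables assigned True.
True variables: x4, x5, x8.
Weight = 3.

3


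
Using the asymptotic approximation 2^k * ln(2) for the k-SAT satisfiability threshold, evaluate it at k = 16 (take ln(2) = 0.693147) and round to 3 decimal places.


Using the asymptotic formula: threshold ~ 2^k * ln(2).
2^16 = 65536.
65536 * 0.693147 = 45426.082.

45426.082


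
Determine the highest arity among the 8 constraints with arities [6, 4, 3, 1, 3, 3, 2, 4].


The arities are: 6, 4, 3, 1, 3, 3, 2, 4.
Scan for the maximum value.
Maximum arity = 6.

6


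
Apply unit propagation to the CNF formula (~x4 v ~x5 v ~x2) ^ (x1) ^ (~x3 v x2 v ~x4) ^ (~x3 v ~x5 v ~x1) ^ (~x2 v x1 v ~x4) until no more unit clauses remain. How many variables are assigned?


Unit propagation repeatedly assigns the literal in any unit clause, then simplifies.
Assignments in order: x1 = T.
No further unit clauses remain.
Total variables assigned = 1.

1


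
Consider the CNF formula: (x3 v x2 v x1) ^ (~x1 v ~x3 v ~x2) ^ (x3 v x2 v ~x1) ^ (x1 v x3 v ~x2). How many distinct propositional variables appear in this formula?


Identify each distinct variable in the formula.
Variables found: x1, x2, x3.
Total distinct variables = 3.

3


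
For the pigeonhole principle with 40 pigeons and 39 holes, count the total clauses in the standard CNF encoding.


The PHP encoding has two parts:
1) At-least-one-hole clauses: 40 (one per pigeon, each with 39 literals).
2) At-most-one-pigeon-per-hole clauses: 39 holes * C(40,2) = 39 * 780 = 30420.
Total clauses = 40 + 30420 = 30460.

30460


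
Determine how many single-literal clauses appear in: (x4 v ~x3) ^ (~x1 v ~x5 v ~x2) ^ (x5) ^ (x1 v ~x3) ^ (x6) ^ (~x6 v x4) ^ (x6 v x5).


A unit clause contains exactly one literal.
Unit clauses found: (x5), (x6).
Count = 2.

2


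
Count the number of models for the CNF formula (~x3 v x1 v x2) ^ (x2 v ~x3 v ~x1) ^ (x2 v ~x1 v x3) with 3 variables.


Enumerate all 8 truth assignments over 3 variables.
Test each against every clause.
Satisfying assignments found: 5.

5


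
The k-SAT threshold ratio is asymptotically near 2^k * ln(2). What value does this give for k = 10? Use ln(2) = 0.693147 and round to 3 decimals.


Using the asymptotic formula: threshold ~ 2^k * ln(2).
2^10 = 1024.
1024 * 0.693147 = 709.783.

709.783


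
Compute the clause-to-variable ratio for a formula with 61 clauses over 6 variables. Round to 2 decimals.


Clause-to-variable ratio = clauses / variables.
61 / 6 = 10.17.

10.17


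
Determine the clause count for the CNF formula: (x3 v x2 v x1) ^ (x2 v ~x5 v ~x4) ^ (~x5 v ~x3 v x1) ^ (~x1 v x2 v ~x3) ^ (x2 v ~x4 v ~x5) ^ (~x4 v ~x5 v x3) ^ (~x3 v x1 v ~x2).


Each group enclosed in parentheses joined by ^ is one clause.
Counting the conjuncts: 7 clauses.

7


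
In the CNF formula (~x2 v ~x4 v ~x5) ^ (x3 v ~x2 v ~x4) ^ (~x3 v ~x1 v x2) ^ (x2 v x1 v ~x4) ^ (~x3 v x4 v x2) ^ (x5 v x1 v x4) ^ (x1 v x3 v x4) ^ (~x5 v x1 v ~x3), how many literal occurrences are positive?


Scan each clause for unnegated literals.
Clause 1: 0 positive; Clause 2: 1 positive; Clause 3: 1 positive; Clause 4: 2 positive; Clause 5: 2 positive; Clause 6: 3 positive; Clause 7: 3 positive; Clause 8: 1 positive.
Total positive literal occurrences = 13.

13


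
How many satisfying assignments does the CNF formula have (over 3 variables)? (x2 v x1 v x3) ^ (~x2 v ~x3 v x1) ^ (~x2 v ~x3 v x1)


Enumerate all 8 truth assignments over 3 variables.
Test each against every clause.
Satisfying assignments found: 6.

6


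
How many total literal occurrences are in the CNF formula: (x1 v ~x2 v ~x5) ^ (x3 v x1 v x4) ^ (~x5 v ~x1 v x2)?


Clause lengths: 3, 3, 3.
Sum = 3 + 3 + 3 = 9.

9


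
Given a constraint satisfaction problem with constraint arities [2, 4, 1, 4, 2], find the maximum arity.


The arities are: 2, 4, 1, 4, 2.
Scan for the maximum value.
Maximum arity = 4.

4


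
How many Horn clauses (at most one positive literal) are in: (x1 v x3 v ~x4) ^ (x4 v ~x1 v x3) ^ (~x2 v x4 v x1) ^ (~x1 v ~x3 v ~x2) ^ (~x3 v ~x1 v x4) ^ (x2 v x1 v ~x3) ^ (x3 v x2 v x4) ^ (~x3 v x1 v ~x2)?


A Horn clause has at most one positive literal.
Clause 1: 2 positive lit(s) -> not Horn
Clause 2: 2 positive lit(s) -> not Horn
Clause 3: 2 positive lit(s) -> not Horn
Clause 4: 0 positive lit(s) -> Horn
Clause 5: 1 positive lit(s) -> Horn
Clause 6: 2 positive lit(s) -> not Horn
Clause 7: 3 positive lit(s) -> not Horn
Clause 8: 1 positive lit(s) -> Horn
Total Horn clauses = 3.

3


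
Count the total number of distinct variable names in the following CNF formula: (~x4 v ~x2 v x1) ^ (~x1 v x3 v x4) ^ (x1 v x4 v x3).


Identify each distinct variable in the formula.
Variables found: x1, x2, x3, x4.
Total distinct variables = 4.

4


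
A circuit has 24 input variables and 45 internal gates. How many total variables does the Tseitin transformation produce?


The Tseitin transformation introduces one auxiliary variable per gate.
Total variables = inputs + gates = 24 + 45 = 69.

69


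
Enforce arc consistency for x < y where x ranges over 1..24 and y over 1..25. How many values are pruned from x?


For the constraint x < y, x needs a supporting value in y's domain.
x can be at most 24 (one less than y's maximum).
Valid x values from domain: 24 out of 24.
Pruned = 24 - 24 = 0.

0


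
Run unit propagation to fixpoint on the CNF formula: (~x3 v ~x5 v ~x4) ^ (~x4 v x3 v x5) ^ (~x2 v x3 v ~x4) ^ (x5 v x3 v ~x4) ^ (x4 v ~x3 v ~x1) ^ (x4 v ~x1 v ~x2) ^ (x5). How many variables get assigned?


Unit propagation repeatedly assigns the literal in any unit clause, then simplifies.
Assignments in order: x5 = T.
No further unit clauses remain.
Total variables assigned = 1.

1


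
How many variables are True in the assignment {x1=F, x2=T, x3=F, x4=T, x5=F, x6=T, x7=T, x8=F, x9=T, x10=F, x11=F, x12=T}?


The weight is the number of variables assigned True.
True variables: x2, x4, x6, x7, x9, x12.
Weight = 6.

6


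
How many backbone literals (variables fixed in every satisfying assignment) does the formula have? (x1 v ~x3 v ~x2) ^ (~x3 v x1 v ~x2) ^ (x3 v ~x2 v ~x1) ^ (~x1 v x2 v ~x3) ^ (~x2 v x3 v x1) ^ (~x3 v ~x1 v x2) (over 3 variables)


Find all satisfying assignments: 4 model(s).
Check which variables have the same value in every model.
No variable is fixed across all models.
Backbone size = 0.

0


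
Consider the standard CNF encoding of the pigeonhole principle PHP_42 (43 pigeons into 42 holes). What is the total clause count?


The PHP encoding has two parts:
1) At-least-one-hole clauses: 43 (one per pigeon, each with 42 literals).
2) At-most-one-pigeon-per-hole clauses: 42 holes * C(43,2) = 42 * 903 = 37926.
Total clauses = 43 + 37926 = 37969.

37969


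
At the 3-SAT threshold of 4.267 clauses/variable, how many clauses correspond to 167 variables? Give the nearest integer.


The 3-SAT phase transition occurs at approximately 4.267 clauses per variable.
m = 4.267 * 167 = 712.589.
Rounded to nearest integer: 713.

713


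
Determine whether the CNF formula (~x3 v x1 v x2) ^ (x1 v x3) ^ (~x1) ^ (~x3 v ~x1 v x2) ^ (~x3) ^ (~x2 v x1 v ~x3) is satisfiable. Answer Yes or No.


Check all 8 possible truth assignments.
Number of satisfying assignments found: 0.
The formula is unsatisfiable.

No


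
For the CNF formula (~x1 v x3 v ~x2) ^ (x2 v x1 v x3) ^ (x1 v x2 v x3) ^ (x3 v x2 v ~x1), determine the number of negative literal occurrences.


Scan each clause for negated literals.
Clause 1: 2 negative; Clause 2: 0 negative; Clause 3: 0 negative; Clause 4: 1 negative.
Total negative literal occurrences = 3.

3


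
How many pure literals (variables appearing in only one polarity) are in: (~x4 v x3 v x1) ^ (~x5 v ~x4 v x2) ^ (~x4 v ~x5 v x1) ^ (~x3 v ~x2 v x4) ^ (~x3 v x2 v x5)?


A pure literal appears in only one polarity across all clauses.
Pure literals: x1 (positive only).
Count = 1.

1


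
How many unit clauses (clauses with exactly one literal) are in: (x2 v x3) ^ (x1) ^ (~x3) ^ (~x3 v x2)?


A unit clause contains exactly one literal.
Unit clauses found: (x1), (~x3).
Count = 2.

2


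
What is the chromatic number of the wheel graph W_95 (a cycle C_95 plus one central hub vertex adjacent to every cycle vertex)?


W_95 consists of the cycle C_95 together with a hub vertex adjacent to every cycle vertex.
The cycle C_95 needs 3 colors (odd cycle -> 3).
The hub is adjacent to every cycle vertex, so it must receive a new color distinct from all of them.
Chromatic number = 3 + 1 = 4.

4


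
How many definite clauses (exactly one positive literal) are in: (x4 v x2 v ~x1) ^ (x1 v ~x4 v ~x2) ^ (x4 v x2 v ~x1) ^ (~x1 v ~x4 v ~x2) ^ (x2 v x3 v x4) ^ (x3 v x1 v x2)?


A definite clause has exactly one positive literal.
Clause 1: 2 positive -> not definite
Clause 2: 1 positive -> definite
Clause 3: 2 positive -> not definite
Clause 4: 0 positive -> not definite
Clause 5: 3 positive -> not definite
Clause 6: 3 positive -> not definite
Definite clause count = 1.

1


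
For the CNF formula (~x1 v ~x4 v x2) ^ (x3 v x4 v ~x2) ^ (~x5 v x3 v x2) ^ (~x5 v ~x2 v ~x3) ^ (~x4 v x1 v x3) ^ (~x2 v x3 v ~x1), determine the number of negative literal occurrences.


Scan each clause for negated literals.
Clause 1: 2 negative; Clause 2: 1 negative; Clause 3: 1 negative; Clause 4: 3 negative; Clause 5: 1 negative; Clause 6: 2 negative.
Total negative literal occurrences = 10.

10


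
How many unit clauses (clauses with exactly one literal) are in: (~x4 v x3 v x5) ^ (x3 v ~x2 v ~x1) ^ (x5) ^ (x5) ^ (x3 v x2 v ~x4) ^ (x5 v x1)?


A unit clause contains exactly one literal.
Unit clauses found: (x5), (x5).
Count = 2.

2


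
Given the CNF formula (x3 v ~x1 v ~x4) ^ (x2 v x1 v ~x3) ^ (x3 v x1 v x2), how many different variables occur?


Identify each distinct variable in the formula.
Variables found: x1, x2, x3, x4.
Total distinct variables = 4.

4


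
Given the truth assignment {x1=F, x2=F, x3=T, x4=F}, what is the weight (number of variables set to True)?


The weight is the number of variables assigned True.
True variables: x3.
Weight = 1.

1


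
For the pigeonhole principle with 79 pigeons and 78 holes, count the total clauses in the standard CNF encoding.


The PHP encoding has two parts:
1) At-least-one-hole clauses: 79 (one per pigeon, each with 78 literals).
2) At-most-one-pigeon-per-hole clauses: 78 holes * C(79,2) = 78 * 3081 = 240318.
Total clauses = 79 + 240318 = 240397.

240397


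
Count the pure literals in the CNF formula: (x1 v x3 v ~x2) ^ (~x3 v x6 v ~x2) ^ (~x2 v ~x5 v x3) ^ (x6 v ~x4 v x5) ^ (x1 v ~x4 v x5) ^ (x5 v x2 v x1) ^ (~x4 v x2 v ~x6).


A pure literal appears in only one polarity across all clauses.
Pure literals: x1 (positive only), x4 (negative only).
Count = 2.

2


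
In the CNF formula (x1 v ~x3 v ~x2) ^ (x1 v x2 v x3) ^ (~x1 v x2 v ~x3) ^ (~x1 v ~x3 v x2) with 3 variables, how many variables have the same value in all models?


Find all satisfying assignments: 5 model(s).
Check which variables have the same value in every model.
No variable is fixed across all models.
Backbone size = 0.

0


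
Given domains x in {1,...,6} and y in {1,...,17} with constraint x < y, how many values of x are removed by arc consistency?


For the constraint x < y, x needs a supporting value in y's domain.
x can be at most 16 (one less than y's maximum).
Valid x values from domain: 6 out of 6.
Pruned = 6 - 6 = 0.

0


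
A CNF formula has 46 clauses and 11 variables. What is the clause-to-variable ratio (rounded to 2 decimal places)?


Clause-to-variable ratio = clauses / variables.
46 / 11 = 4.18.

4.18


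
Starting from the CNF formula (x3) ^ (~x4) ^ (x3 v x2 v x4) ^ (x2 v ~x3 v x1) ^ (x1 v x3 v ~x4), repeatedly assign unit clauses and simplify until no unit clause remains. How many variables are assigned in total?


Unit propagation repeatedly assigns the literal in any unit clause, then simplifies.
Assignments in order: x3 = T, x4 = F.
No further unit clauses remain.
Total variables assigned = 2.

2


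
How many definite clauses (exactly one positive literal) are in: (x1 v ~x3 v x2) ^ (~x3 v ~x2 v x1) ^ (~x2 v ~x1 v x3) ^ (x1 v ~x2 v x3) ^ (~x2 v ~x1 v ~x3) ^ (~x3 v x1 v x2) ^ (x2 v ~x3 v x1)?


A definite clause has exactly one positive literal.
Clause 1: 2 positive -> not definite
Clause 2: 1 positive -> definite
Clause 3: 1 positive -> definite
Clause 4: 2 positive -> not definite
Clause 5: 0 positive -> not definite
Clause 6: 2 positive -> not definite
Clause 7: 2 positive -> not definite
Definite clause count = 2.

2


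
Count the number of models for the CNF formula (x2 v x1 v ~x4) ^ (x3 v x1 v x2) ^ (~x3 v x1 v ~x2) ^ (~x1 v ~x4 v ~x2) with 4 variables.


Enumerate all 16 truth assignments over 4 variables.
Test each against every clause.
Satisfying assignments found: 9.

9


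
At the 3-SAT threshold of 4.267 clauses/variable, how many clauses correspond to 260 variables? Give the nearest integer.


The 3-SAT phase transition occurs at approximately 4.267 clauses per variable.
m = 4.267 * 260 = 1109.42.
Rounded to nearest integer: 1109.

1109


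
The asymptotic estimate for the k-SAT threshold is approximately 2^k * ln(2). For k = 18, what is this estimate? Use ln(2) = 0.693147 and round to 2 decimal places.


Using the asymptotic formula: threshold ~ 2^k * ln(2).
2^18 = 262144.
262144 * 0.693147 = 181704.33.

181704.33


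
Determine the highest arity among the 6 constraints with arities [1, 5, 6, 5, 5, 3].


The arities are: 1, 5, 6, 5, 5, 3.
Scan for the maximum value.
Maximum arity = 6.

6


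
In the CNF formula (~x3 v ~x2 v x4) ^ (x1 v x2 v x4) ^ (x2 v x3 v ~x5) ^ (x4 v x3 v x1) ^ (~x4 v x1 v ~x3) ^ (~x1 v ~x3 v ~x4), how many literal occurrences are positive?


Scan each clause for unnegated literals.
Clause 1: 1 positive; Clause 2: 3 positive; Clause 3: 2 positive; Clause 4: 3 positive; Clause 5: 1 positive; Clause 6: 0 positive.
Total positive literal occurrences = 10.

10


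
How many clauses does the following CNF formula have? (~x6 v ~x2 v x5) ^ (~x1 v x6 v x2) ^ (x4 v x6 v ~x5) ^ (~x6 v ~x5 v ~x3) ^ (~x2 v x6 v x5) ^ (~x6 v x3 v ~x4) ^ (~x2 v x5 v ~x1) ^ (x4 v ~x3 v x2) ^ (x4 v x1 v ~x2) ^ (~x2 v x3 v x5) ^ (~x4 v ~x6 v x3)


Each group enclosed in parentheses joined by ^ is one clause.
Counting the conjuncts: 11 clauses.

11


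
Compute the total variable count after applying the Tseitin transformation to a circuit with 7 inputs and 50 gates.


The Tseitin transformation introduces one auxiliary variable per gate.
Total variables = inputs + gates = 7 + 50 = 57.

57


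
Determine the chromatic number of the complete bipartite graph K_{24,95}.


K_{24,95} is bipartite by definition: the two parts are independent sets, with every edge crossing between them.
Color all vertices in one part with color 1 and all vertices in the other part with color 2.
Since the graph has at least one edge, one color does not suffice.
Chromatic number = 2.

2


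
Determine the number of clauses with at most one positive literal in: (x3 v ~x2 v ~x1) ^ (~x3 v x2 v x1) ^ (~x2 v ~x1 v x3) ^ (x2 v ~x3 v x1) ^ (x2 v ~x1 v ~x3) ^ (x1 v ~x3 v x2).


A Horn clause has at most one positive literal.
Clause 1: 1 positive lit(s) -> Horn
Clause 2: 2 positive lit(s) -> not Horn
Clause 3: 1 positive lit(s) -> Horn
Clause 4: 2 positive lit(s) -> not Horn
Clause 5: 1 positive lit(s) -> Horn
Clause 6: 2 positive lit(s) -> not Horn
Total Horn clauses = 3.

3


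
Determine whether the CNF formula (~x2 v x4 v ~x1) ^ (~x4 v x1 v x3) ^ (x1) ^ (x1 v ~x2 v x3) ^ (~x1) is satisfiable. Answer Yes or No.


Check all 16 possible truth assignments.
Number of satisfying assignments found: 0.
The formula is unsatisfiable.

No


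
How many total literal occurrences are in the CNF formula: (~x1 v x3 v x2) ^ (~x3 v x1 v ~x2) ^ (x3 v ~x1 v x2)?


Clause lengths: 3, 3, 3.
Sum = 3 + 3 + 3 = 9.

9


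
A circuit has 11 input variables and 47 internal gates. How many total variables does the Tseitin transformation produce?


The Tseitin transformation introduces one auxiliary variable per gate.
Total variables = inputs + gates = 11 + 47 = 58.

58


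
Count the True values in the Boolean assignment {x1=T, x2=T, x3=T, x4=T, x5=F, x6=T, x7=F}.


The weight is the number of variables assigned True.
True variables: x1, x2, x3, x4, x6.
Weight = 5.

5


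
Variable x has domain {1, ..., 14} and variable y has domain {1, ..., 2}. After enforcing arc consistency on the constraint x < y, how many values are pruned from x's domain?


For the constraint x < y, x needs a supporting value in y's domain.
x can be at most 1 (one less than y's maximum).
Valid x values from domain: 1 out of 14.
Pruned = 14 - 1 = 13.

13


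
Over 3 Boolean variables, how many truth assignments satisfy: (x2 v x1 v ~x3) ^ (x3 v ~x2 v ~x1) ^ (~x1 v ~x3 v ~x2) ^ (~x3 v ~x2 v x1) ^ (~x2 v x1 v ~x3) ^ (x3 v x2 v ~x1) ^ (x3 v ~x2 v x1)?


Enumerate all 8 truth assignments over 3 variables.
Test each against every clause.
Satisfying assignments found: 2.

2


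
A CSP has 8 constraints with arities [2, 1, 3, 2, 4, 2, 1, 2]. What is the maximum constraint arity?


The arities are: 2, 1, 3, 2, 4, 2, 1, 2.
Scan for the maximum value.
Maximum arity = 4.

4


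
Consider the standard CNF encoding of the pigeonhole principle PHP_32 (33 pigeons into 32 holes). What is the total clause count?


The PHP encoding has two parts:
1) At-least-one-hole clauses: 33 (one per pigeon, each with 32 literals).
2) At-most-one-pigeon-per-hole clauses: 32 holes * C(33,2) = 32 * 528 = 16896.
Total clauses = 33 + 16896 = 16929.

16929


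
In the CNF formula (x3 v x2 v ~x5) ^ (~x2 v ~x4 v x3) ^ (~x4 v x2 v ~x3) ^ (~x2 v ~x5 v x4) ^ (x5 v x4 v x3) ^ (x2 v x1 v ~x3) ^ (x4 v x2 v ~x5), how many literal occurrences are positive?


Scan each clause for unnegated literals.
Clause 1: 2 positive; Clause 2: 1 positive; Clause 3: 1 positive; Clause 4: 1 positive; Clause 5: 3 positive; Clause 6: 2 positive; Clause 7: 2 positive.
Total positive literal occurrences = 12.

12


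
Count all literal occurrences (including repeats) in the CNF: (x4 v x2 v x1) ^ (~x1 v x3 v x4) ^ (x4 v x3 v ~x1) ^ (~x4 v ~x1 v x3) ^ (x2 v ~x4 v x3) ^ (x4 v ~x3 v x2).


Clause lengths: 3, 3, 3, 3, 3, 3.
Sum = 3 + 3 + 3 + 3 + 3 + 3 = 18.

18


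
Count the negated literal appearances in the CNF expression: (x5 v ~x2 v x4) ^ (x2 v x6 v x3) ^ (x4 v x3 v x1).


Scan each clause for negated literals.
Clause 1: 1 negative; Clause 2: 0 negative; Clause 3: 0 negative.
Total negative literal occurrences = 1.

1


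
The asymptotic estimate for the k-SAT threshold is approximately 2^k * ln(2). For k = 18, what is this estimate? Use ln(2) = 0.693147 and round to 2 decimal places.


Using the asymptotic formula: threshold ~ 2^k * ln(2).
2^18 = 262144.
262144 * 0.693147 = 181704.33.

181704.33


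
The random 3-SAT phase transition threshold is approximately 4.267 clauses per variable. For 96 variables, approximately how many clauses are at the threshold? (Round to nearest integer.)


The 3-SAT phase transition occurs at approximately 4.267 clauses per variable.
m = 4.267 * 96 = 409.632.
Rounded to nearest integer: 410.

410


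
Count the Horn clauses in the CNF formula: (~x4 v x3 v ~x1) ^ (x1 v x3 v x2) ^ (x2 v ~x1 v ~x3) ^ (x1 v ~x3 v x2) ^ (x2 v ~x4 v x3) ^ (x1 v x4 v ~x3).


A Horn clause has at most one positive literal.
Clause 1: 1 positive lit(s) -> Horn
Clause 2: 3 positive lit(s) -> not Horn
Clause 3: 1 positive lit(s) -> Horn
Clause 4: 2 positive lit(s) -> not Horn
Clause 5: 2 positive lit(s) -> not Horn
Clause 6: 2 positive lit(s) -> not Horn
Total Horn clauses = 2.

2


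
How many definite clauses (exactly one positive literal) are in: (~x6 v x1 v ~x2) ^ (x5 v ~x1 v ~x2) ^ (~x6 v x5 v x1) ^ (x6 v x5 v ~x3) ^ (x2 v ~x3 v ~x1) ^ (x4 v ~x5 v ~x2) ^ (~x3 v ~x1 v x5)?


A definite clause has exactly one positive literal.
Clause 1: 1 positive -> definite
Clause 2: 1 positive -> definite
Clause 3: 2 positive -> not definite
Clause 4: 2 positive -> not definite
Clause 5: 1 positive -> definite
Clause 6: 1 positive -> definite
Clause 7: 1 positive -> definite
Definite clause count = 5.

5


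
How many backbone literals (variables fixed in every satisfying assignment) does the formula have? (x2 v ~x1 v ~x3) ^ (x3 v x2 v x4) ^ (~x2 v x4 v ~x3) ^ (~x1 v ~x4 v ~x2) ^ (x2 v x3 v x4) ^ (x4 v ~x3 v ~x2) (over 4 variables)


Find all satisfying assignments: 8 model(s).
Check which variables have the same value in every model.
No variable is fixed across all models.
Backbone size = 0.

0


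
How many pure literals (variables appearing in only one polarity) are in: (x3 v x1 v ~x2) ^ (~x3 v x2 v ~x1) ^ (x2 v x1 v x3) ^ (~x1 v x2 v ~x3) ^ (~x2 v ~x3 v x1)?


A pure literal appears in only one polarity across all clauses.
No pure literals found.
Count = 0.

0


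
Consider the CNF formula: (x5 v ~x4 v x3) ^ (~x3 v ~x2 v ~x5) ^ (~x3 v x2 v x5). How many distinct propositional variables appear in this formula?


Identify each distinct variable in the formula.
Variables found: x2, x3, x4, x5.
Total distinct variables = 4.

4


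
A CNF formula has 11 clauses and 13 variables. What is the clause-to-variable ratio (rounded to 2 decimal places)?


Clause-to-variable ratio = clauses / variables.
11 / 13 = 0.85.

0.85


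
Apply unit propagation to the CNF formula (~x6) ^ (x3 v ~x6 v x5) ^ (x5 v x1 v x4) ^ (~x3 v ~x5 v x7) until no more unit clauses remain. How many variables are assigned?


Unit propagation repeatedly assigns the literal in any unit clause, then simplifies.
Assignments in order: x6 = F.
No further unit clauses remain.
Total variables assigned = 1.

1


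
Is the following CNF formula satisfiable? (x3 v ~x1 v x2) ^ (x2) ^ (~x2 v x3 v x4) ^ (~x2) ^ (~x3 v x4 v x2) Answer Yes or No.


Check all 16 possible truth assignments.
Number of satisfying assignments found: 0.
The formula is unsatisfiable.

No


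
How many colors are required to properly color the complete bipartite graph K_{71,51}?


K_{71,51} is bipartite by definition: the two parts are independent sets, with every edge crossing between them.
Color all vertices in one part with color 1 and all vertices in the other part with color 2.
Since the graph has at least one edge, one color does not suffice.
Chromatic number = 2.

2


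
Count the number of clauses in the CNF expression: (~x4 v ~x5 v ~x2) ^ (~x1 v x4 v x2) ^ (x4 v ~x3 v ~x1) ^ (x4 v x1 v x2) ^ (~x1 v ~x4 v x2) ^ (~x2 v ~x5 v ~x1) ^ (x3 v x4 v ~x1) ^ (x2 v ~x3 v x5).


Each group enclosed in parentheses joined by ^ is one clause.
Counting the conjuncts: 8 clauses.

8


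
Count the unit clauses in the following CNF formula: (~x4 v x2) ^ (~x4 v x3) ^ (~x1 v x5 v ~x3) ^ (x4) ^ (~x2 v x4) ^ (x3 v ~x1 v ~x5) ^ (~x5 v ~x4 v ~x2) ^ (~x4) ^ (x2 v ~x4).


A unit clause contains exactly one literal.
Unit clauses found: (x4), (~x4).
Count = 2.

2


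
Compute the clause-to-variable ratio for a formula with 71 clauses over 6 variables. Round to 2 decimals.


Clause-to-variable ratio = clauses / variables.
71 / 6 = 11.83.

11.83


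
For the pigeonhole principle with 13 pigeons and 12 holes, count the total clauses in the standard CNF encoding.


The PHP encoding has two parts:
1) At-least-one-hole clauses: 13 (one per pigeon, each with 12 literals).
2) At-most-one-pigeon-per-hole clauses: 12 holes * C(13,2) = 12 * 78 = 936.
Total clauses = 13 + 936 = 949.

949


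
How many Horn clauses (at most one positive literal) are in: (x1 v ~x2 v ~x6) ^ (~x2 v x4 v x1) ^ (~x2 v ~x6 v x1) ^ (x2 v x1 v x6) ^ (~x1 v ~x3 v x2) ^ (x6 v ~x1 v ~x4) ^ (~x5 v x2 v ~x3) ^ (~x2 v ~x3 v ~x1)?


A Horn clause has at most one positive literal.
Clause 1: 1 positive lit(s) -> Horn
Clause 2: 2 positive lit(s) -> not Horn
Clause 3: 1 positive lit(s) -> Horn
Clause 4: 3 positive lit(s) -> not Horn
Clause 5: 1 positive lit(s) -> Horn
Clause 6: 1 positive lit(s) -> Horn
Clause 7: 1 positive lit(s) -> Horn
Clause 8: 0 positive lit(s) -> Horn
Total Horn clauses = 6.

6


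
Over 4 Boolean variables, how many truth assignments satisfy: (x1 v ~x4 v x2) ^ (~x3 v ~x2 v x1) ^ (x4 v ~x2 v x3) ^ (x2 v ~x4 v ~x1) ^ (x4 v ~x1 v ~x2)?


Enumerate all 16 truth assignments over 4 variables.
Test each against every clause.
Satisfying assignments found: 7.

7


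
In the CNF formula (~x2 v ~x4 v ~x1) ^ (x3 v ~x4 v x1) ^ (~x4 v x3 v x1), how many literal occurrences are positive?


Scan each clause for unnegated literals.
Clause 1: 0 positive; Clause 2: 2 positive; Clause 3: 2 positive.
Total positive literal occurrences = 4.

4


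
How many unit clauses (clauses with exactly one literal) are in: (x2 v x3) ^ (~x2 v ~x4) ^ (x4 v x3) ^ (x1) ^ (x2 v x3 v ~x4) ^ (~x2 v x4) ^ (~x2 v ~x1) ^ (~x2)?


A unit clause contains exactly one literal.
Unit clauses found: (x1), (~x2).
Count = 2.

2


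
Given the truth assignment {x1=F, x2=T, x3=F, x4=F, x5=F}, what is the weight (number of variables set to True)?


The weight is the number of variables assigned True.
True variables: x2.
Weight = 1.

1


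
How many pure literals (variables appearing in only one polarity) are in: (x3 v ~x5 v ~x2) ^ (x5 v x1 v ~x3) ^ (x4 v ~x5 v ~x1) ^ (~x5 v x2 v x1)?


A pure literal appears in only one polarity across all clauses.
Pure literals: x4 (positive only).
Count = 1.

1


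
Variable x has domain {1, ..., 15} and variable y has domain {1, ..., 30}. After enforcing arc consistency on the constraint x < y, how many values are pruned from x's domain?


For the constraint x < y, x needs a supporting value in y's domain.
x can be at most 29 (one less than y's maximum).
Valid x values from domain: 15 out of 15.
Pruned = 15 - 15 = 0.

0


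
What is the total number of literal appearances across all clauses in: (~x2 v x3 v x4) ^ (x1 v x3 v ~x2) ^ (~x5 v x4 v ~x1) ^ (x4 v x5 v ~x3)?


Clause lengths: 3, 3, 3, 3.
Sum = 3 + 3 + 3 + 3 = 12.

12


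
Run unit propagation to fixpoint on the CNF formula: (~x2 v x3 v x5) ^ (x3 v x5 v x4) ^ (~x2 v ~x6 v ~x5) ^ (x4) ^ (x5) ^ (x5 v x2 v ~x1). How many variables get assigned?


Unit propagation repeatedly assigns the literal in any unit clause, then simplifies.
Assignments in order: x4 = T, x5 = T.
No further unit clauses remain.
Total variables assigned = 2.

2


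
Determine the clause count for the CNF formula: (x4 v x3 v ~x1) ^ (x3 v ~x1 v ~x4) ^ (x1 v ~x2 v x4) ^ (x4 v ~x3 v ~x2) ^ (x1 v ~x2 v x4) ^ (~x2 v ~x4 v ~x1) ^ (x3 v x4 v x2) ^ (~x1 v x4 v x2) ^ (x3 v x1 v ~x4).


Each group enclosed in parentheses joined by ^ is one clause.
Counting the conjuncts: 9 clauses.

9


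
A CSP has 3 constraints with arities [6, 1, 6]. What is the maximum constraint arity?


The arities are: 6, 1, 6.
Scan for the maximum value.
Maximum arity = 6.

6


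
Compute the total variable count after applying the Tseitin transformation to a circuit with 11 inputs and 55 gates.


The Tseitin transformation introduces one auxiliary variable per gate.
Total variables = inputs + gates = 11 + 55 = 66.

66


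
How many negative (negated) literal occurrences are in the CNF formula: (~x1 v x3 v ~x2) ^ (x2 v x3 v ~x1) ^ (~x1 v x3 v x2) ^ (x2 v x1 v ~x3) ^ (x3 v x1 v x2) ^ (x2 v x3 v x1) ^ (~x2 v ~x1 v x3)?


Scan each clause for negated literals.
Clause 1: 2 negative; Clause 2: 1 negative; Clause 3: 1 negative; Clause 4: 1 negative; Clause 5: 0 negative; Clause 6: 0 negative; Clause 7: 2 negative.
Total negative literal occurrences = 7.

7


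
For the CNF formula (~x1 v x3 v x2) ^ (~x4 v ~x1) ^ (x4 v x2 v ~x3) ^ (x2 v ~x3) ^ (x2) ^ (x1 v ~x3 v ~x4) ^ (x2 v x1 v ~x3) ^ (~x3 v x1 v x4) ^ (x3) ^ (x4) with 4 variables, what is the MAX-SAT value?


Enumerate all 16 truth assignments.
For each, count how many of the 10 clauses are satisfied.
The formula is not fully satisfiable, so the maximum is below 10.
Maximum simultaneously satisfiable clauses = 9.

9


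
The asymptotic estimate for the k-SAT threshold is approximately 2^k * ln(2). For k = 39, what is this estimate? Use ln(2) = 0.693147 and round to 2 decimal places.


Using the asymptotic formula: threshold ~ 2^k * ln(2).
2^39 = 549755813888.
549755813888 * 0.693147 = 381061593129.03.

381061593129.03


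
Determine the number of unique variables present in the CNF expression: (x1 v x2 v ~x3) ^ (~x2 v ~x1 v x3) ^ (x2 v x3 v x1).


Identify each distinct variable in the formula.
Variables found: x1, x2, x3.
Total distinct variables = 3.

3


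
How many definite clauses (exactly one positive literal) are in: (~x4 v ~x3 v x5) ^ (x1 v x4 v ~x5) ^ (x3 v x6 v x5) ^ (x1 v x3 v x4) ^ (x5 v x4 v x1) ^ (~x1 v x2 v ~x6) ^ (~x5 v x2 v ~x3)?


A definite clause has exactly one positive literal.
Clause 1: 1 positive -> definite
Clause 2: 2 positive -> not definite
Clause 3: 3 positive -> not definite
Clause 4: 3 positive -> not definite
Clause 5: 3 positive -> not definite
Clause 6: 1 positive -> definite
Clause 7: 1 positive -> definite
Definite clause count = 3.

3


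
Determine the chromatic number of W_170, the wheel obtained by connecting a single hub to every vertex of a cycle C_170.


W_170 consists of the cycle C_170 together with a hub vertex adjacent to every cycle vertex.
The cycle C_170 needs 2 colors (even cycle -> 2).
The hub is adjacent to every cycle vertex, so it must receive a new color distinct from all of them.
Chromatic number = 2 + 1 = 3.

3


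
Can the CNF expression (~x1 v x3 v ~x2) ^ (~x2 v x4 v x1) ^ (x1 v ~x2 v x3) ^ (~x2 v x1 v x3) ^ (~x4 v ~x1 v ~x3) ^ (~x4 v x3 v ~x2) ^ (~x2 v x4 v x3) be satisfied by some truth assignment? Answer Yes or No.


Check all 16 possible truth assignments.
Number of satisfying assignments found: 9.
The formula is satisfiable.

Yes


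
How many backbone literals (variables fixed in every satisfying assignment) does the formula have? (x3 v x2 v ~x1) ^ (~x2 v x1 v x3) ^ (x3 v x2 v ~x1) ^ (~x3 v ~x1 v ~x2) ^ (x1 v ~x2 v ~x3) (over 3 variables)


Find all satisfying assignments: 4 model(s).
Check which variables have the same value in every model.
No variable is fixed across all models.
Backbone size = 0.

0


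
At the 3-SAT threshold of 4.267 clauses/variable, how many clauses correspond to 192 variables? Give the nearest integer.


The 3-SAT phase transition occurs at approximately 4.267 clauses per variable.
m = 4.267 * 192 = 819.264.
Rounded to nearest integer: 819.

819


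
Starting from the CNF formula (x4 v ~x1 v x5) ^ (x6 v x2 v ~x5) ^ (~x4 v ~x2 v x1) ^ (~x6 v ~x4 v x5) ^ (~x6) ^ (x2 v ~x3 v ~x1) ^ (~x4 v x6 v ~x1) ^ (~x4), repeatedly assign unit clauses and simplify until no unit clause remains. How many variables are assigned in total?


Unit propagation repeatedly assigns the literal in any unit clause, then simplifies.
Assignments in order: x6 = F, x4 = F.
No further unit clauses remain.
Total variables assigned = 2.

2


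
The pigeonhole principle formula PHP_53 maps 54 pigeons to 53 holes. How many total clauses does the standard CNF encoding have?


The PHP encoding has two parts:
1) At-least-one-hole clauses: 54 (one per pigeon, each with 53 literals).
2) At-most-one-pigeon-per-hole clauses: 53 holes * C(54,2) = 53 * 1431 = 75843.
Total clauses = 54 + 75843 = 75897.

75897


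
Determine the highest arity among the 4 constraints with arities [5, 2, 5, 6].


The arities are: 5, 2, 5, 6.
Scan for the maximum value.
Maximum arity = 6.

6


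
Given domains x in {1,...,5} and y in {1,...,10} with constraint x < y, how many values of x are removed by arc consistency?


For the constraint x < y, x needs a supporting value in y's domain.
x can be at most 9 (one less than y's maximum).
Valid x values from domain: 5 out of 5.
Pruned = 5 - 5 = 0.

0


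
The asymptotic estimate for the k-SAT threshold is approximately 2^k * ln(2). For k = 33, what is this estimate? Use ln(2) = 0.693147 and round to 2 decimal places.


Using the asymptotic formula: threshold ~ 2^k * ln(2).
2^33 = 8589934592.
8589934592 * 0.693147 = 5954087392.64.

5954087392.64


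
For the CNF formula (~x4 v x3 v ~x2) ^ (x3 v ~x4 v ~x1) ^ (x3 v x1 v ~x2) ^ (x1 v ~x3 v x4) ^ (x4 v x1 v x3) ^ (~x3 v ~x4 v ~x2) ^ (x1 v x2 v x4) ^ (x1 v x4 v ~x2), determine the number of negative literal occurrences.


Scan each clause for negated literals.
Clause 1: 2 negative; Clause 2: 2 negative; Clause 3: 1 negative; Clause 4: 1 negative; Clause 5: 0 negative; Clause 6: 3 negative; Clause 7: 0 negative; Clause 8: 1 negative.
Total negative literal occurrences = 10.

10
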